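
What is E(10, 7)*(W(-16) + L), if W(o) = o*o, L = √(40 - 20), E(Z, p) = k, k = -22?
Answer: -5632 - 44*√5 ≈ -5730.4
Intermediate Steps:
E(Z, p) = -22
L = 2*√5 (L = √20 = 2*√5 ≈ 4.4721)
W(o) = o²
E(10, 7)*(W(-16) + L) = -22*((-16)² + 2*√5) = -22*(256 + 2*√5) = -5632 - 44*√5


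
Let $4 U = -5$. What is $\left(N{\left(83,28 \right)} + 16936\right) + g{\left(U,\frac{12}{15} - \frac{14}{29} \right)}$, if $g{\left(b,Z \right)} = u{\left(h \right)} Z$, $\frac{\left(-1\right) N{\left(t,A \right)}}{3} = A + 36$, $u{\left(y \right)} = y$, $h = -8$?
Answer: $\frac{2427512}{145} \approx 16741.0$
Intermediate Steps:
$N{\left(t,A \right)} = -108 - 3 A$ ($N{\left(t,A \right)} = - 3 \left(A + 36\right) = - 3 \left(36 + A\right) = -108 - 3 A$)
$U = - \frac{5}{4}$ ($U = \frac{1}{4} \left(-5\right) = - \frac{5}{4} \approx -1.25$)
$g{\left(b,Z \right)} = - 8 Z$
$\left(N{\left(83,28 \right)} + 16936\right) + g{\left(U,\frac{12}{15} - \frac{14}{29} \right)} = \left(\left(-108 - 84\right) + 16936\right) - 8 \left(\frac{12}{15} - \frac{14}{29}\right) = \left(\left(-108 - 84\right) + 16936\right) - 8 \left(12 \cdot \frac{1}{15} - \frac{14}{29}\right) = \left(-192 + 16936\right) - 8 \left(\frac{4}{5} - \frac{14}{29}\right) = 16744 - \frac{368}{145} = \frac{2427512}{145}$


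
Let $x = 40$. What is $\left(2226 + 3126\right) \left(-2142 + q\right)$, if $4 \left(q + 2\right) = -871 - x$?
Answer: $-12693606$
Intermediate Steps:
$q = - \frac{919}{4}$ ($q = -2 + \frac{-871 - 40}{4} = -2 + \frac{1}{4} \left(-911\right) = -2 - \frac{911}{4} = - \frac{919}{4} \approx -229.75$)
$\left(2226 + 3126\right) \left(-2142 + q\right) = \left(2226 + 3126\right) \left(-2142 - \frac{919}{4}\right) = 5352 \left(- \frac{9487}{4}\right) = -12693606$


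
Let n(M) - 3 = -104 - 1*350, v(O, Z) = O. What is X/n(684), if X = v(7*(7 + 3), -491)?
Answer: -70/451 ≈ -0.15521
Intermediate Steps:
X = 70 (X = 7*(7 + 3) = 7*10 = 70)
n(M) = -451 (n(M) = 3 + (-104 - 1*350) = 3 + (-104 - 350) = 3 - 454 = -451)
X/n(684) = 70/(-451) = 70*(-1/451) = -70/451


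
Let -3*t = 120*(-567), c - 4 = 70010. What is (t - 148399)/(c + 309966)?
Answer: -125719/379980 ≈ -0.33086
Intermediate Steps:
c = 70014 (c = 4 + 70010 = 70014)
t = 22680 (t = -40*(-567) = -⅓*(-68040) = 22680)
(t - 148399)/(c + 309966) = (22680 - 148399)/(70014 + 309966) = -125719/379980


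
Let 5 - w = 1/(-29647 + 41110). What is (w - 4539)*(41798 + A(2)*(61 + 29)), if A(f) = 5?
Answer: -2195765570264/11463 ≈ -1.9155e+8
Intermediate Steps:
w = 57314/11463 (w = 5 - 1/(-29647 + 41110) = 5 - 1/11463 = 57314/11463 ≈ 4.9999)
(w - 4539)*(41798 + A(2)*(61 + 29)) = (57314/11463 - 4539)*(41798 + 5*(61 + 29)) = -51973243*(41798 + 5*90)/11463 = -51973243*(41798 + 450)/11463 = -51973243/11463*42248 = -2195765570264/11463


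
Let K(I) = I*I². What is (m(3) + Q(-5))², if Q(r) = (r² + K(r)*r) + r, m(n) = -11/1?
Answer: 401956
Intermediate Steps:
m(n) = -11 (m(n) = -11*1 = -11)
K(I) = I³
Q(r) = r + r² + r⁴ (Q(r) = (r² + r³*r) + r = (r² + r⁴) + r = r + r² + r⁴)
(m(3) + Q(-5))² = (-11 - 5*(1 - 5 + (-5)³))² = (-11 - 5*(1 - 5 - 125))² = (-11 - 5*(-129))² = (-11 + 645)² = 634² = 401956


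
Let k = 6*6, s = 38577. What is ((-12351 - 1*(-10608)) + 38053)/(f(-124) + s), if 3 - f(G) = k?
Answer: 18155/19272 ≈ 0.94204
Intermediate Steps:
k = 36
f(G) = -33 (f(G) = 3 - 1*36 = 3 - 36 = -33)
((-12351 - 1*(-10608)) + 38053)/(f(-124) + s) = ((-12351 - 1*(-10608)) + 38053)/(-33 + 38577) = ((-12351 + 10608) + 38053)/38544 = (-1743 + 38053)*(1/38544) = 36310*(1/38544) = 18155/19272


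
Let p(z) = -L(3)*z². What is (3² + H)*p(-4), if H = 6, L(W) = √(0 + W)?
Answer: -240*√3 ≈ -415.69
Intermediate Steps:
L(W) = √W
p(z) = -√3*z²
(3² + H)*p(-4) = (3² + 6)*(-1*√3*(-4)²) = (9 + 6)*(-1*√3*16) = 15*(-16*√3) = -240*√3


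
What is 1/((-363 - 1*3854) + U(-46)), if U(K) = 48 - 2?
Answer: -1/4171 ≈ -0.00023975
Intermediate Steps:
U(K) = 46
1/((-363 - 1*3854) + U(-46)) = 1/((-363 - 1*3854) + 46) = 1/((-363 - 3854) + 46) = 1/(-4217 + 46) = 1/(-4171) = -1/4171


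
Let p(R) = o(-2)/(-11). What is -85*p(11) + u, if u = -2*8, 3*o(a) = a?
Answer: -698/33 ≈ -21.152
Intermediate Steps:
o(a) = a/3
p(R) = 2/33 (p(R) = ((1/3)*(-2))/(-11) = -2/3*(-1/11) = 2/33)
u = -16
-85*p(11) + u = -85*2/33 - 16 = -170/33 - 16 = -698/33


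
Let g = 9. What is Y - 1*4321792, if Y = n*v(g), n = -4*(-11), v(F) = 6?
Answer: -4321528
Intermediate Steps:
n = 44
Y = 264 (Y = 44*6 = 264)
Y - 1*4321792 = 264 - 1*4321792 = 264 - 4321792 = -4321528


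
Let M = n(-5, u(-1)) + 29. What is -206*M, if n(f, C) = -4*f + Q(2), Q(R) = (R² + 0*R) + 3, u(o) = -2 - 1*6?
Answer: -11536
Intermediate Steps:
u(o) = -8 (u(o) = -2 - 6 = -8)
Q(R) = 3 + R² (Q(R) = (R² + 0) + 3 = R² + 3 = 3 + R²)
n(f, C) = 7 - 4*f (n(f, C) = -4*f + (3 + 2²) = -4*f + (3 + 4) = -4*f + 7 = 7 - 4*f)
M = 56 (M = (7 - 4*(-5)) + 29 = (7 + 20) + 29 = 27 + 29 = 56)
-206*M = -206*56 = -11536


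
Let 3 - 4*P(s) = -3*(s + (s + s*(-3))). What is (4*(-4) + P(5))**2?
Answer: 361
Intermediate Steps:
P(s) = 3/4 - 3*s/4 (P(s) = 3/4 - (-3)*(s + (s + s*(-3)))/4 = 3/4 - (-3)*(s + (s - 3*s))/4 = 3/4 - (-3)*(s - 2*s)/4 = 3/4 - (-3)*(-s)/4 = 3/4 - 3*s/4)
(4*(-4) + P(5))**2 = (4*(-4) + (3/4 - 3/4*5))**2 = (-16 + (3/4 - 15/4))**2 = (-16 - 3)**2 = (-19)**2 = 361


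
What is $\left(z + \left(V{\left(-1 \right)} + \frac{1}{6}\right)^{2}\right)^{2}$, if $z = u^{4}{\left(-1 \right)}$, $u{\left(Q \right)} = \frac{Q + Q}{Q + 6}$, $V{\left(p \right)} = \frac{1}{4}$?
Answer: $\frac{321449041}{8100000000} \approx 0.039685$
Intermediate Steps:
$V{\left(p \right)} = \frac{1}{4}$
$u{\left(Q \right)} = \frac{2 Q}{6 + Q}$
$z = \frac{16}{625}$ ($z = \left(2 \left(-1\right) \frac{1}{6 - 1}\right)^{4} = \left(2 \left(-1\right) \frac{1}{5}\right)^{4} = \left(- \frac{2}{5}\right)^{4} = \frac{16}{625} \approx 0.0256$)
$\left(z + \left(V{\left(-1 \right)} + \frac{1}{6}\right)^{2}\right)^{2} = \left(\frac{16}{625} + \left(\frac{1}{4} + \frac{1}{6}\right)^{2}\right)^{2} = \left(\frac{16}{625} + \left(\frac{5}{12}\right)^{2}\right)^{2} = \left(\frac{16}{625} + \frac{25}{144}\right)^{2} = \left(\frac{17929}{90000}\right)^{2} = \frac{321449041}{8100000000}$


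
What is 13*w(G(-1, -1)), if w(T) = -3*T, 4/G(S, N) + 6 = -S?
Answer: 156/5 ≈ 31.200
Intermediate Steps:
G(S, N) = 4/(-6 - S)
13*w(G(-1, -1)) = 13*(-(-12)/(6 - 1)) = 13*(-(-12)/5) = 13*(-3*(-4/5)) = 13*(12/5) = 156/5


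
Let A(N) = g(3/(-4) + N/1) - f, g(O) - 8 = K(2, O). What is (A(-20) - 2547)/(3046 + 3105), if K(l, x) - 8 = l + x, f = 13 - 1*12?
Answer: -10203/24604 ≈ -0.41469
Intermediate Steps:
f = 1 (f = 13 - 12 = 1)
K(l, x) = 8 + l + x (K(l, x) = 8 + (l + x) = 8 + l + x)
g(O) = 18 + O (g(O) = 8 + (8 + 2 + O) = 8 + (10 + O) = 18 + O)
A(N) = 65/4 + N (A(N) = (18 + (3/(-4) + N/1)) - 1*1 = (18 + (3*(-1/4) + N*1)) - 1 = (18 + (-3/4 + N)) - 1 = (69/4 + N) - 1 = 65/4 + N)
(A(-20) - 2547)/(3046 + 3105) = ((65/4 - 20) - 2547)/(3046 + 3105) = (-15/4 - 2547)/6151 = -10203/4*1/6151 = -10203/24604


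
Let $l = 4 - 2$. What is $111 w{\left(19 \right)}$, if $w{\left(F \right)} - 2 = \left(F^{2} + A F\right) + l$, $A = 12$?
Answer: $65823$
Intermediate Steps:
$l = 2$
$w{\left(F \right)} = 4 + F^{2} + 12 F$ ($w{\left(F \right)} = 2 + \left(\left(F^{2} + 12 F\right) + 2\right) = 2 + \left(2 + F^{2} + 12 F\right) = 4 + F^{2} + 12 F$)
$111 w{\left(19 \right)} = 111 \left(4 + 19^{2} + 12 \cdot 19\right) = 111 \left(4 + 361 + 228\right) = 111 \cdot 593 = 65823$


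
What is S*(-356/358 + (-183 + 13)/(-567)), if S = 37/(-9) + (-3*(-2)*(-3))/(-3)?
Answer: -1198432/913437 ≈ -1.3120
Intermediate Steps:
S = 17/9 (S = 37*(-⅑) + (6*(-3))*(-⅓) = -37/9 - 18*(-⅓) = -37/9 + 6 = 17/9 ≈ 1.8889)
S*(-356/358 + (-183 + 13)/(-567)) = 17*(-356/358 + (-183 + 13)/(-567))/9 = 17*(-356*1/358 - 170*(-1/567))/9 = 17*(-178/179 + 170/567)/9 = (17/9)*(-70496/101493) = -1198432/913437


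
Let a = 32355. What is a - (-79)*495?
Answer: 71460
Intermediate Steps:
a - (-79)*495 = 32355 - (-79)*495 = 32355 - 1*(-39105) = 32355 + 39105 = 71460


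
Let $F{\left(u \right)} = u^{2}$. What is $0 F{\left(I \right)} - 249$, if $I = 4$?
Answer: $-249$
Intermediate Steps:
$0 F{\left(I \right)} - 249 = 0 \cdot 4^{2} - 249 = 0 \cdot 16 - 249 = 0 - 249 = -249$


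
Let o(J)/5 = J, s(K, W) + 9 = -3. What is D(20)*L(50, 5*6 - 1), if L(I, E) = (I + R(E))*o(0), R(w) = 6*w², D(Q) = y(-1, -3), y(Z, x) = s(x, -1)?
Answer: 0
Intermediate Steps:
s(K, W) = -12 (s(K, W) = -9 - 3 = -12)
y(Z, x) = -12
D(Q) = -12
o(J) = 5*J
L(I, E) = 0 (L(I, E) = (I + 6*E²)*(5*0) = (I + 6*E²)*0 = 0)
D(20)*L(50, 5*6 - 1) = -12*0 = 0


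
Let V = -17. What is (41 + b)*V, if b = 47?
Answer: -1496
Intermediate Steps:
(41 + b)*V = (41 + 47)*(-17) = 88*(-17) = -1496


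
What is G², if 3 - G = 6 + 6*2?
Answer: 225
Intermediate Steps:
G = -15 (G = 3 - (6 + 6*2) = 3 - (6 + 12) = 3 - 1*18 = 3 - 18 = -15)
G² = (-15)² = 225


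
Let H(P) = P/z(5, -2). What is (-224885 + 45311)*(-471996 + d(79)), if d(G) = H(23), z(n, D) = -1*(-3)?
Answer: 84756832970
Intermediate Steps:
z(n, D) = 3
H(P) = P/3
d(G) = 23/3 (d(G) = (⅓)*23 = 23/3)
(-224885 + 45311)*(-471996 + d(79)) = (-224885 + 45311)*(-471996 + 23/3) = -179574*(-1415965/3) = 84756832970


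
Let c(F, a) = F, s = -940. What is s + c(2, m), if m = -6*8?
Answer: -938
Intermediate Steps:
m = -48
s + c(2, m) = -940 + 2 = -938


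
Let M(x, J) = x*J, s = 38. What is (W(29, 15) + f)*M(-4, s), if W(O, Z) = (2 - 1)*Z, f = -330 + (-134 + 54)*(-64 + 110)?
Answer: 607240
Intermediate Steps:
M(x, J) = J*x
f = -4010 (f = -330 - 80*46 = -330 - 3680 = -4010)
W(O, Z) = Z (W(O, Z) = 1*Z = Z)
(W(29, 15) + f)*M(-4, s) = (15 - 4010)*(38*(-4)) = -3995*(-152) = 607240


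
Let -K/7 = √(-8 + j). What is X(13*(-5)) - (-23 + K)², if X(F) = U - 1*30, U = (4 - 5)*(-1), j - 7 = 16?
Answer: -1293 - 322*√15 ≈ -2540.1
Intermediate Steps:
j = 23 (j = 7 + 16 = 23)
K = -7*√15 (K = -7*√(-8 + 23) = -7*√15 ≈ -27.111)
U = 1 (U = -1*(-1) = 1)
X(F) = -29 (X(F) = 1 - 1*30 = 1 - 30 = -29)
X(13*(-5)) - (-23 + K)² = -29 - (-23 - 7*√15)²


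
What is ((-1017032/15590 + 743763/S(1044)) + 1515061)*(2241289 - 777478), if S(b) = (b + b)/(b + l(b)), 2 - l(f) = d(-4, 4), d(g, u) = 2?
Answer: 43060074116225373/15590 ≈ 2.7620e+12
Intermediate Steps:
l(f) = 0 (l(f) = 2 - 1*2 = 2 - 2 = 0)
S(b) = 2 (S(b) = (b + b)/(b + 0) = (2*b)/b = 2)
((-1017032/15590 + 743763/S(1044)) + 1515061)*(2241289 - 777478) = ((-1017032/15590 + 743763/2) + 1515061)*(2241289 - 777478) = ((-1017032*1/15590 + 743763*(1/2)) + 1515061)*1463811 = ((-508516/7795 + 743763/2) + 1515061)*1463811 = (5796615553/15590 + 1515061)*1463811 = (29416416543/15590)*1463811 = 43060074116225373/15590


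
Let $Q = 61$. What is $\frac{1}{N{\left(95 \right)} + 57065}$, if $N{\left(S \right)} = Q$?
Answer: $\frac{1}{57126} \approx 1.7505 \cdot 10^{-5}$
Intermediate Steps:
$N{\left(S \right)} = 61$
$\frac{1}{N{\left(95 \right)} + 57065} = \frac{1}{61 + 57065} = \frac{1}{57126}$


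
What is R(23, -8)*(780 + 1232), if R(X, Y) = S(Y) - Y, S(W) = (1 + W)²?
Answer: 114684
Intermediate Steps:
R(X, Y) = (1 + Y)² - Y
R(23, -8)*(780 + 1232) = ((1 - 8)² - 1*(-8))*(780 + 1232) = ((-7)² + 8)*2012 = (49 + 8)*2012 = 57*2012 = 114684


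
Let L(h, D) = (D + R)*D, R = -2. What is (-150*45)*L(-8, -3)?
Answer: -101250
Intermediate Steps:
L(h, D) = D*(-2 + D) (L(h, D) = (D - 2)*D = (-2 + D)*D = D*(-2 + D))
(-150*45)*L(-8, -3) = (-150*45)*(-3*(-2 - 3)) = -(-20250)*(-5) = -6750*15 = -101250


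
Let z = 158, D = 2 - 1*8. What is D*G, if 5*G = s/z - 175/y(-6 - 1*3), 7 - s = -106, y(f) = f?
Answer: -28667/1185 ≈ -24.192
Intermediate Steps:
s = 113 (s = 7 - 1*(-106) = 7 + 106 = 113)
D = -6 (D = 2 - 8 = -6)
G = 28667/7110 (G = (113/158 - 175/(-6 - 1*3))/5 = (113*(1/158) - 175/(-6 - 3))/5 = (113/158 - 175/(-9))/5 = (113/158 - 175*(-⅑))/5 = (113/158 + 175/9)/5 = (⅕)*(28667/1422) = 28667/7110 ≈ 4.0319)
D*G = -6*28667/7110 = -28667/1185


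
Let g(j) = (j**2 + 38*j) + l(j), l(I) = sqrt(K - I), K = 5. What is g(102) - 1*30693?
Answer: -16413 + I*sqrt(97) ≈ -16413.0 + 9.8489*I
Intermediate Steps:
l(I) = sqrt(5 - I)
g(j) = j**2 + sqrt(5 - j) + 38*j (g(j) = (j**2 + 38*j) + sqrt(5 - j) = j**2 + sqrt(5 - j) + 38*j)
g(102) - 1*30693 = (102**2 + sqrt(5 - 1*102) + 38*102) - 1*30693 = (10404 + sqrt(5 - 102) + 3876) - 30693 = (10404 + sqrt(-97) + 3876) - 30693 = (10404 + I*sqrt(97) + 3876) - 30693 = (14280 + I*sqrt(97)) - 30693 = -16413 + I*sqrt(97)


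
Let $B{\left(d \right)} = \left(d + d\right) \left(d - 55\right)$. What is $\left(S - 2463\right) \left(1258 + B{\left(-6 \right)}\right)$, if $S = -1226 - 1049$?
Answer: $-9428620$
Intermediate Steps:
$B{\left(d \right)} = 2 d \left(-55 + d\right)$
$S = -2275$ ($S = -1226 - 1049 = -2275$)
$\left(S - 2463\right) \left(1258 + B{\left(-6 \right)}\right) = \left(-2275 - 2463\right) \left(1258 + 2 \left(-6\right) \left(-55 - 6\right)\right) = - 4738 \left(1258 + 2 \left(-6\right) \left(-61\right)\right) = - 4738 \left(1258 + 732\right) = \left(-4738\right) 1990 = -9428620$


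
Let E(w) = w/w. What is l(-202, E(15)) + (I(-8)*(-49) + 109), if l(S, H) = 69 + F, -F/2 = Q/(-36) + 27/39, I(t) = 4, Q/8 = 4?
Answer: -2060/117 ≈ -17.607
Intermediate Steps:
Q = 32 (Q = 8*4 = 32)
E(w) = 1
F = 46/117 (F = -2*(32/(-36) + 27/39) = -2*(32*(-1/36) + 27*(1/39)) = -2*(-8/9 + 9/13) = -2*(-23/117) = 46/117 ≈ 0.39316)
l(S, H) = 8119/117 (l(S, H) = 69 + 46/117 = 8119/117)
l(-202, E(15)) + (I(-8)*(-49) + 109) = 8119/117 + (4*(-49) + 109) = 8119/117 + (-196 + 109) = 8119/117 - 87 = -2060/117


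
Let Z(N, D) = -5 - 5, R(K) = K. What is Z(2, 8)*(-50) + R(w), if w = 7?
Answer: 507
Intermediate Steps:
Z(N, D) = -10
Z(2, 8)*(-50) + R(w) = -10*(-50) + 7 = 500 + 7 = 507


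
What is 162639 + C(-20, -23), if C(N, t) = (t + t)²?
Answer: 164755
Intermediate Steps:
C(N, t) = 4*t² (C(N, t) = (2*t)² = 4*t²)
162639 + C(-20, -23) = 162639 + 4*(-23)² = 162639 + 4*529 = 162639 + 2116 = 164755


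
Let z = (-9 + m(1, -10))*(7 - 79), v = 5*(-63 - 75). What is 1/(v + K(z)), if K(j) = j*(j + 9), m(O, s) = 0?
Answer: 1/425046 ≈ 2.3527e-6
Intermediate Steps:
v = -690 (v = 5*(-138) = -690)
z = 648 (z = (-9 + 0)*(7 - 79) = -9*(-72) = 648)
K(j) = j*(9 + j)
1/(v + K(z)) = 1/(-690 + 648*(9 + 648)) = 1/(-690 + 648*657) = 1/(-690 + 425736) = 1/425046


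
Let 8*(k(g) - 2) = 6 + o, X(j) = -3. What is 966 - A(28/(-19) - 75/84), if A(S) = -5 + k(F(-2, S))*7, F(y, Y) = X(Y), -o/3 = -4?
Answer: 3765/4 ≈ 941.25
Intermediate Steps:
o = 12 (o = -3*(-4) = 12)
F(y, Y) = -3
k(g) = 17/4 (k(g) = 2 + (6 + 12)/8 = 2 + (⅛)*18 = 2 + 9/4 = 17/4)
A(S) = 99/4 (A(S) = -5 + (17/4)*7 = -5 + 119/4 = 99/4)
966 - A(28/(-19) - 75/84) = 966 - 1*99/4 = 966 - 99/4 = 3765/4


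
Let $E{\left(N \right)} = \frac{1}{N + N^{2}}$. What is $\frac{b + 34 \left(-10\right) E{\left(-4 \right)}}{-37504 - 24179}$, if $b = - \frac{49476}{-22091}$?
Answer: $\frac{1729307}{4087917459} \approx 0.00042303$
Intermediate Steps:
$b = \frac{49476}{22091}$ ($b = \left(-49476\right) \left(- \frac{1}{22091}\right) = \frac{49476}{22091} \approx 2.2396$)
$\frac{b + 34 \left(-10\right) E{\left(-4 \right)}}{-37504 - 24179} = \frac{\frac{49476}{22091} + 34 \left(-10\right) \frac{1}{\left(-4\right) \left(1 - 4\right)}}{-37504 - 24179} = \frac{\frac{49476}{22091} - 340 \left(- \frac{1}{4 \left(-3\right)}\right)}{-61683} = \left(\frac{49476}{22091} - 340 \left(\left(- \frac{1}{4}\right) \left(- \frac{1}{3}\right)\right)\right) \left(- \frac{1}{61683}\right) = \left(\frac{49476}{22091} - \frac{85}{3}\right) \left(- \frac{1}{61683}\right) = \left(- \frac{1729307}{66273}\right) \left(- \frac{1}{61683}\right) = \frac{1729307}{4087917459}$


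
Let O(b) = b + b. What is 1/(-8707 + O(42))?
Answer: -1/8623 ≈ -0.00011597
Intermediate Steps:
O(b) = 2*b
1/(-8707 + O(42)) = 1/(-8707 + 2*42) = 1/(-8707 + 84) = 1/(-8623) = -1/8623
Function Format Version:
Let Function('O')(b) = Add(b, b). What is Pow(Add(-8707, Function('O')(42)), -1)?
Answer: Rational(-1, 8623) ≈ -0.00011597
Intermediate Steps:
Function('O')(b) = Mul(2, b)
Pow(Add(-8707, Function('O')(42)), -1) = Pow(Add(-8707, Mul(2, 42)), -1) = Pow(Add(-8707, 84), -1) = Pow(-8623, -1) = Rational(-1, 8623)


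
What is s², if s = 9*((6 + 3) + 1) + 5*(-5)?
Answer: 4225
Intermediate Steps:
s = 65 (s = 9*(9 + 1) - 25 = 9*10 - 25 = 90 - 25 = 65)
s² = 65² = 4225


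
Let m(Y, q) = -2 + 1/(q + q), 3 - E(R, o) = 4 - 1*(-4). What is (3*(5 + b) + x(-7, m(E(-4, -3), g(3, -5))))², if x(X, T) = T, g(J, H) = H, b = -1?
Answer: 9801/100 ≈ 98.010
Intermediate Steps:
E(R, o) = -5 (E(R, o) = 3 - (4 - 1*(-4)) = 3 - (4 + 4) = 3 - 1*8 = 3 - 8 = -5)
m(Y, q) = -2 + 1/(2*q)
(3*(5 + b) + x(-7, m(E(-4, -3), g(3, -5))))² = (3*(5 - 1) + (-2 + (½)/(-5)))² = (3*4 + (-2 + (½)*(-⅕)))² = (12 + (-2 - ⅒))² = (12 - 21/10)² = (99/10)² = 9801/100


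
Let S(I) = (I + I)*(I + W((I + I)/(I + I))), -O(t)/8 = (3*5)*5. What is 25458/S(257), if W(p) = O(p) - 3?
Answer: -12729/88922 ≈ -0.14315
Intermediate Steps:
O(t) = -600 (O(t) = -8*3*5*5 = -120*5 = -8*75 = -600)
W(p) = -603 (W(p) = -600 - 3 = -603)
S(I) = 2*I*(-603 + I) (S(I) = (I + I)*(I - 603) = (2*I)*(-603 + I) = 2*I*(-603 + I))
25458/S(257) = 25458/((2*257*(-603 + 257))) = 25458/((2*257*(-346))) = 25458/(-177844) = 25458*(-1/177844) = -12729/88922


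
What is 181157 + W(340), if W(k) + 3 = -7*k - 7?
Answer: 178767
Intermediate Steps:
W(k) = -10 - 7*k (W(k) = -3 + (-7*k - 7) = -3 + (-7 - 7*k) = -10 - 7*k)
181157 + W(340) = 181157 + (-10 - 7*340) = 181157 + (-10 - 2380) = 181157 - 2390 = 178767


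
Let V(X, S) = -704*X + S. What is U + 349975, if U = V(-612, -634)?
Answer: 780189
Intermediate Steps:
V(X, S) = S - 704*X
U = 430214 (U = -634 - 704*(-612) = -634 + 430848 = 430214)
U + 349975 = 430214 + 349975 = 780189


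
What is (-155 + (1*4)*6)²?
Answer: 17161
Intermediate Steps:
(-155 + (1*4)*6)² = (-155 + 4*6)² = (-155 + 24)² = (-131)² = 17161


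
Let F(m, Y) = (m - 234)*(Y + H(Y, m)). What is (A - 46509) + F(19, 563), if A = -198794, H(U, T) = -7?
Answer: -364843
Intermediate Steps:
F(m, Y) = (-234 + m)*(-7 + Y) (F(m, Y) = (m - 234)*(Y - 7) = (-234 + m)*(-7 + Y))
(A - 46509) + F(19, 563) = (-198794 - 46509) + (1638 - 234*563 - 7*19 + 563*19) = -245303 + (1638 - 131742 - 133 + 10697) = -245303 - 119540 = -364843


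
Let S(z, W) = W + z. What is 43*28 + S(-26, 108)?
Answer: 1286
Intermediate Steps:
43*28 + S(-26, 108) = 43*28 + (108 - 26) = 1204 + 82 = 1286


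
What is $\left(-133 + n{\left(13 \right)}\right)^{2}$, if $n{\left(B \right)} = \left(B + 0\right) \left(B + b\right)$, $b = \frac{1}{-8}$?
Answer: $\frac{75625}{64} \approx 1181.6$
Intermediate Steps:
$b = - \frac{1}{8} \approx -0.125$
$n{\left(B \right)} = B \left(- \frac{1}{8} + B\right)$ ($n{\left(B \right)} = \left(B + 0\right) \left(B - \frac{1}{8}\right) = B \left(- \frac{1}{8} + B\right)$)
$\left(-133 + n{\left(13 \right)}\right)^{2} = \left(-133 + 13 \left(- \frac{1}{8} + 13\right)\right)^{2} = \left(-133 + 13 \cdot \frac{103}{8}\right)^{2} = \left(-133 + \frac{1339}{8}\right)^{2} = \left(\frac{275}{8}\right)^{2} = \frac{75625}{64}$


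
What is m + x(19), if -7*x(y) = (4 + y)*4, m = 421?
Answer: 2855/7 ≈ 407.86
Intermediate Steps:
x(y) = -16/7 - 4*y/7 (x(y) = -(4 + y)*4/7 = -(16 + 4*y)/7 = -16/7 - 4*y/7)
m + x(19) = 421 + (-16/7 - 4/7*19) = 421 + (-16/7 - 76/7) = 421 - 92/7 = 2855/7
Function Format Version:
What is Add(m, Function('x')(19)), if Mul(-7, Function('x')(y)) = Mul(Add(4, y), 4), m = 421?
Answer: Rational(2855, 7) ≈ 407.86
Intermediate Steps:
Function('x')(y) = Add(Rational(-16, 7), Mul(Rational(-4, 7), y)) (Function('x')(y) = Mul(Rational(-1, 7), Mul(Add(4, y), 4)) = Mul(Rational(-1, 7), Add(16, Mul(4, y))) = Add(Rational(-16, 7), Mul(Rational(-4, 7), y)))
Add(m, Function('x')(19)) = Add(421, Add(Rational(-16, 7), Mul(Rational(-4, 7), 19))) = Add(421, Add(Rational(-16, 7), Rational(-76, 7))) = Add(421, Rational(-92, 7)) = Rational(2855, 7)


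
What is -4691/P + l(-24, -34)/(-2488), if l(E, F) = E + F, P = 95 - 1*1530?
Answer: 5877219/1785140 ≈ 3.2923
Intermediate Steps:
P = -1435 (P = 95 - 1530 = -1435)
-4691/P + l(-24, -34)/(-2488) = -4691/(-1435) + (-24 - 34)/(-2488) = -4691*(-1/1435) - 58*(-1/2488) = 4691/1435 + 29/1244 = 5877219/1785140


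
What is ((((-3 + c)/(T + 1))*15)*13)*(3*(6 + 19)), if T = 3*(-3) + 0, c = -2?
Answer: 73125/8 ≈ 9140.6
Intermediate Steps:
T = -9 (T = -9 + 0 = -9)
((((-3 + c)/(T + 1))*15)*13)*(3*(6 + 19)) = ((((-3 - 2)/(-9 + 1))*15)*13)*(3*(6 + 19)) = ((-5/(-8)*15)*13)*(3*25) = ((-5*(-⅛)*15)*13)*75 = (((5/8)*15)*13)*75 = ((75/8)*13)*75 = (975/8)*75 = 73125/8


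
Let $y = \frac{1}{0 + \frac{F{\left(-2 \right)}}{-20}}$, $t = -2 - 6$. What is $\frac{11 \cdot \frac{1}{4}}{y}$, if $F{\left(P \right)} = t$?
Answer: $\frac{11}{10} \approx 1.1$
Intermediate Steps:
$t = -8$ ($t = -2 - 6 = -8$)
$F{\left(P \right)} = -8$
$y = \frac{5}{2}$ ($y = \frac{1}{0 - \frac{8}{-20}} = \frac{1}{0 - - \frac{2}{5}} = \frac{1}{0 + \frac{2}{5}} = \frac{1}{\frac{2}{5}} = \frac{5}{2} \approx 2.5$)
$\frac{11 \cdot \frac{1}{4}}{y} = \frac{11 \cdot \frac{1}{4}}{\frac{5}{2}} = 11 \cdot \frac{1}{4} \cdot \frac{2}{5} = \frac{11}{4} \cdot \frac{2}{5} = \frac{11}{10}$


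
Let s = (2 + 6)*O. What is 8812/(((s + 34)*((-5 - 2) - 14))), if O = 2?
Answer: -4406/525 ≈ -8.3924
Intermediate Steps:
s = 16 (s = (2 + 6)*2 = 8*2 = 16)
8812/(((s + 34)*((-5 - 2) - 14))) = 8812/(((16 + 34)*((-5 - 2) - 14))) = 8812/((50*(-7 - 14))) = 8812/((50*(-21))) = 8812/(-1050) = 8812*(-1/1050) = -4406/525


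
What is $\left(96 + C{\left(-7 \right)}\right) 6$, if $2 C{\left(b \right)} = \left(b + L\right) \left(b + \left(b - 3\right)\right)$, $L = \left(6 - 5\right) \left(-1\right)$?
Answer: $984$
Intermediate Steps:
$L = -1$ ($L = 1 \left(-1\right) = -1$)
$C{\left(b \right)} = \frac{\left(-1 + b\right) \left(-3 + 2 b\right)}{2}$ ($C{\left(b \right)} = \frac{\left(b - 1\right) \left(b + \left(b - 3\right)\right)}{2} = \frac{\left(-1 + b\right) \left(b + \left(-3 + b\right)\right)}{2} = \frac{\left(-1 + b\right) \left(-3 + 2 b\right)}{2}$)
$\left(96 + C{\left(-7 \right)}\right) 6 = \left(96 + \left(\frac{3}{2} + \left(-7\right)^{2} - - \frac{35}{2}\right)\right) 6 = \left(96 + \left(\frac{3}{2} + 49 + \frac{35}{2}\right)\right) 6 = \left(96 + 68\right) 6 = 164 \cdot 6 = 984$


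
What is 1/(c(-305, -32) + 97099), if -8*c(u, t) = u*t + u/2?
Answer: 16/1534369 ≈ 1.0428e-5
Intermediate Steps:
c(u, t) = -u/16 - t*u/8 (c(u, t) = -(u*t + u/2)/8 = -(t*u + u*(1/2))/8 = -(t*u + u/2)/8 = -(u/2 + t*u)/8 = -u/16 - t*u/8)
1/(c(-305, -32) + 97099) = 1/(-1/16*(-305)*(1 + 2*(-32)) + 97099) = 1/(-1/16*(-305)*(1 - 64) + 97099) = 1/(-1/16*(-305)*(-63) + 97099) = 1/(-19215/16 + 97099) = 1/(1534369/16) = 16/1534369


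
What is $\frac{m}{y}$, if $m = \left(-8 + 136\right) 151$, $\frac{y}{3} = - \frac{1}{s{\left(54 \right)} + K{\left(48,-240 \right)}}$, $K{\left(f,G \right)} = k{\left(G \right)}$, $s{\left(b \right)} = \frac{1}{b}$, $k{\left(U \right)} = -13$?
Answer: $\frac{6774464}{81} \approx 83635.0$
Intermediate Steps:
$K{\left(f,G \right)} = -13$
$y = \frac{162}{701}$ ($y = 3 \left(- \frac{1}{\frac{1}{54} - 13}\right) = 3 \left(- \frac{1}{- \frac{701}{54}}\right) = 3 \left(\left(-1\right) \left(- \frac{54}{701}\right)\right) = 3 \cdot \frac{54}{701} = \frac{162}{701} \approx 0.2311$)
$m = 19328$ ($m = 128 \cdot 151 = 19328$)
$\frac{m}{y} = \frac{19328}{\frac{162}{701}} = 19328 \cdot \frac{701}{162} = \frac{6774464}{81}$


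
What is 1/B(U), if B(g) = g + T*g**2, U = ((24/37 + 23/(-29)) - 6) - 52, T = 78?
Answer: 1151329/303539267641 ≈ 3.7930e-6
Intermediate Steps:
U = -62389/1073 (U = ((24*(1/37) + 23*(-1/29)) - 6) - 52 = ((24/37 - 23/29) - 6) - 52 = (-155/1073 - 6) - 52 = -6593/1073 - 52 = -62389/1073 ≈ -58.144)
B(g) = g + 78*g**2
1/B(U) = 1/(-62389*(1 + 78*(-62389/1073))/1073) = 1/(-62389*(1 - 4866342/1073)/1073) = 1/(-62389/1073*(-4865269/1073)) = 1/(303539267641/1151329) = 1151329/303539267641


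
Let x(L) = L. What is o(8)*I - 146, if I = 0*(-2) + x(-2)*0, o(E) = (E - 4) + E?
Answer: -146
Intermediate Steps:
o(E) = -4 + 2*E (o(E) = (-4 + E) + E = -4 + 2*E)
I = 0 (I = 0*(-2) - 2*0 = 0 + 0 = 0)
o(8)*I - 146 = (-4 + 2*8)*0 - 146 = (-4 + 16)*0 - 146 = 12*0 - 146 = 0 - 146 = -146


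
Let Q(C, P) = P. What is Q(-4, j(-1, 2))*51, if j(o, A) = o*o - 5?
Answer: -204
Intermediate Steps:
j(o, A) = -5 + o² (j(o, A) = o² - 5 = -5 + o²)
Q(-4, j(-1, 2))*51 = (-5 + (-1)²)*51 = (-5 + 1)*51 = -4*51 = -204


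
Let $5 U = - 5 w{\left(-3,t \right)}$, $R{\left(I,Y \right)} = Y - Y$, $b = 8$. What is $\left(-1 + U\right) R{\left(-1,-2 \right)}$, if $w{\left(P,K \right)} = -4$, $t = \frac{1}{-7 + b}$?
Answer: $0$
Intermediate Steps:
$R{\left(I,Y \right)} = 0$
$t = 1$ ($t = \frac{1}{-7 + 8} = 1^{-1} = 1$)
$U = 4$ ($U = \frac{\left(-5\right) \left(-4\right)}{5} = \frac{1}{5} \cdot 20 = 4$)
$\left(-1 + U\right) R{\left(-1,-2 \right)} = \left(-1 + 4\right) 0 = 3 \cdot 0 = 0$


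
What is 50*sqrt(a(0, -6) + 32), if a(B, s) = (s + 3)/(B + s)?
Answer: 25*sqrt(130) ≈ 285.04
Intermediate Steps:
a(B, s) = (3 + s)/(B + s)
50*sqrt(a(0, -6) + 32) = 50*sqrt((3 - 6)/(0 - 6) + 32) = 50*sqrt(-3/(-6) + 32) = 50*sqrt(-1/6*(-3) + 32) = 50*sqrt(1/2 + 32) = 50*sqrt(65/2) = 50*(sqrt(130)/2) = 25*sqrt(130)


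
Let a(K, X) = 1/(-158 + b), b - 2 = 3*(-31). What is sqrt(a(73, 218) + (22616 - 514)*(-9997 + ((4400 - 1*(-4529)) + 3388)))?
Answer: sqrt(3179202956391)/249 ≈ 7160.8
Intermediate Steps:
b = -91 (b = 2 + 3*(-31) = 2 - 93 = -91)
a(K, X) = -1/249 (a(K, X) = 1/(-158 - 91) = 1/(-249) = -1/249)
sqrt(a(73, 218) + (22616 - 514)*(-9997 + ((4400 - 1*(-4529)) + 3388))) = sqrt(-1/249 + (22616 - 514)*(-9997 + ((4400 - 1*(-4529)) + 3388))) = sqrt(-1/249 + 22102*(-9997 + ((4400 + 4529) + 3388))) = sqrt(-1/249 + 22102*(-9997 + (8929 + 3388))) = sqrt(-1/249 + 22102*(-9997 + 12317)) = sqrt(-1/249 + 22102*2320) = sqrt(-1/249 + 51276640) = sqrt(12767883359/249) = sqrt(3179202956391)/249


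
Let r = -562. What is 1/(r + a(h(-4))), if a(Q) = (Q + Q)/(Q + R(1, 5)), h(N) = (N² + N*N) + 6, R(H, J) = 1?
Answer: -39/21842 ≈ -0.0017856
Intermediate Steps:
h(N) = 6 + 2*N² (h(N) = (N² + N²) + 6 = 2*N² + 6 = 6 + 2*N²)
a(Q) = 2*Q/(1 + Q) (a(Q) = (Q + Q)/(Q + 1) = (2*Q)/(1 + Q) = 2*Q/(1 + Q))
1/(r + a(h(-4))) = 1/(-562 + 2*(6 + 2*(-4)²)/(1 + (6 + 2*(-4)²))) = 1/(-562 + 2*(6 + 2*16)/(1 + (6 + 2*16))) = 1/(-562 + 2*(6 + 32)/(1 + (6 + 32))) = 1/(-562 + 2*38/(1 + 38)) = 1/(-562 + 2*38/39) = 1/(-562 + 2*38*(1/39)) = 1/(-562 + 76/39) = 1/(-21842/39) = -39/21842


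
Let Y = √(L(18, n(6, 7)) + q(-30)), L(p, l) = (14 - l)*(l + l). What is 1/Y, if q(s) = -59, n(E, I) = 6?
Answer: √37/37 ≈ 0.16440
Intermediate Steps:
L(p, l) = 2*l*(14 - l) (L(p, l) = (14 - l)*(2*l) = 2*l*(14 - l))
Y = √37 (Y = √(2*6*(14 - 1*6) - 59) = √(2*6*(14 - 6) - 59) = √(2*6*8 - 59) = √(96 - 59) = √37 ≈ 6.0828)
1/Y = 1/(√37) = √37/37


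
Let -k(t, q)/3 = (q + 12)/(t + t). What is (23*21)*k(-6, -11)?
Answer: 483/4 ≈ 120.75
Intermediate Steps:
k(t, q) = -3*(12 + q)/(2*t) (k(t, q) = -3*(q + 12)/(t + t) = -3*(12 + q)/(2*t))
(23*21)*k(-6, -11) = (23*21)*((3/2)*(-12 - 1*(-11))/(-6)) = 483*((3/2)*(-⅙)*(-12 + 11)) = 483*((3/2)*(-⅙)*(-1)) = 483*(¼) = 483/4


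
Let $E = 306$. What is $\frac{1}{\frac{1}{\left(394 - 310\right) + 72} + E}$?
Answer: $\frac{156}{47737} \approx 0.0032679$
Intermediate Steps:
$\frac{1}{\frac{1}{\left(394 - 310\right) + 72} + E} = \frac{1}{\frac{1}{\left(394 - 310\right) + 72} + 306} = \frac{1}{\frac{1}{84 + 72} + 306} = \frac{1}{\frac{1}{156} + 306} = \frac{1}{\frac{47737}{156}} = \frac{156}{47737}$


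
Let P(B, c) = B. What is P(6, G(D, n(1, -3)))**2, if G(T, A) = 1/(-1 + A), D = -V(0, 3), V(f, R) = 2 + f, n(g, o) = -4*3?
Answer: 36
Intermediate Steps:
n(g, o) = -12
D = -2 (D = -(2 + 0) = -1*2 = -2)
P(6, G(D, n(1, -3)))**2 = 6**2 = 36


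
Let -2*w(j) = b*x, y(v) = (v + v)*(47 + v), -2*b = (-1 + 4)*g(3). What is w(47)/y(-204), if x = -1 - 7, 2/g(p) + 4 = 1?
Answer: 1/16014 ≈ 6.2445e-5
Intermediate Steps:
g(p) = -⅔ (g(p) = 2/(-4 + 1) = 2/(-3) = 2*(-⅓) = -⅔)
x = -8
b = 1 (b = -(-1 + 4)*(-2)/(2*3) = -3*(-2)/(2*3) = -½*(-2) = 1)
y(v) = 2*v*(47 + v) (y(v) = (2*v)*(47 + v) = 2*v*(47 + v))
w(j) = 4 (w(j) = -(-8)/2 = -½*(-8) = 4)
w(47)/y(-204) = 4/((2*(-204)*(47 - 204))) = 4/((2*(-204)*(-157))) = 4/64056 = 4*(1/64056) = 1/16014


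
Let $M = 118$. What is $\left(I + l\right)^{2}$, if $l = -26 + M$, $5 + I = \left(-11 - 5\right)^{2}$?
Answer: $117649$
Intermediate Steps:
$I = 251$ ($I = -5 + \left(-11 - 5\right)^{2} = -5 + \left(-16\right)^{2} = -5 + 256 = 251$)
$l = 92$ ($l = -26 + 118 = 92$)
$\left(I + l\right)^{2} = \left(251 + 92\right)^{2} = 343^{2} = 117649$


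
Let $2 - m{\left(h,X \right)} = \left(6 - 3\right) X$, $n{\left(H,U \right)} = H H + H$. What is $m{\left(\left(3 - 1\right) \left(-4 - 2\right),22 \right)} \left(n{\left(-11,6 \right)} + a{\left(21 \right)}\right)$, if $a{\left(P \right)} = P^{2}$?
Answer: $-35264$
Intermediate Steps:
$n{\left(H,U \right)} = H + H^{2}$ ($n{\left(H,U \right)} = H^{2} + H = H + H^{2}$)
$m{\left(h,X \right)} = 2 - 3 X$ ($m{\left(h,X \right)} = 2 - \left(6 - 3\right) X = 2 - 3 X$)
$m{\left(\left(3 - 1\right) \left(-4 - 2\right),22 \right)} \left(n{\left(-11,6 \right)} + a{\left(21 \right)}\right) = \left(2 - 66\right) \left(- 11 \left(1 - 11\right) + 21^{2}\right) = \left(2 - 66\right) \left(\left(-11\right) \left(-10\right) + 441\right) = - 64 \left(110 + 441\right) = \left(-64\right) 551 = -35264$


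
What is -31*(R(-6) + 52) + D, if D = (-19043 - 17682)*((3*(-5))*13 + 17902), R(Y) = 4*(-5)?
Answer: -650290567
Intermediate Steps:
R(Y) = -20
D = -650289575 (D = -36725*(-15*13 + 17902) = -36725*(-195 + 17902) = -36725*17707 = -650289575)
-31*(R(-6) + 52) + D = -31*(-20 + 52) - 650289575 = -31*32 - 650289575 = -992 - 650289575 = -650290567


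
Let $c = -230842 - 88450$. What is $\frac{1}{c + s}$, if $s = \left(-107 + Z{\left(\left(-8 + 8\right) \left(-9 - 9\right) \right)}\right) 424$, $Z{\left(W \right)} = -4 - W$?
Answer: $- \frac{1}{366356} \approx -2.7296 \cdot 10^{-6}$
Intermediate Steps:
$s = -47064$ ($s = \left(-107 - \left(4 + \left(-8 + 8\right) \left(-9 - 9\right)\right)\right) 424 = \left(-107 - \left(4 + 0 \left(-18\right)\right)\right) 424 = \left(-107 - 4\right) 424 = \left(-111\right) 424 = -47064$)
$c = -319292$ ($c = -230842 - 88450 = -319292$)
$\frac{1}{c + s} = \frac{1}{-319292 - 47064} = \frac{1}{-366356} = - \frac{1}{366356}$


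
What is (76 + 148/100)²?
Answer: 3751969/625 ≈ 6003.1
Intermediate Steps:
(76 + 148/100)² = (76 + 148*(1/100))² = (76 + 37/25)² = (1937/25)² = 3751969/625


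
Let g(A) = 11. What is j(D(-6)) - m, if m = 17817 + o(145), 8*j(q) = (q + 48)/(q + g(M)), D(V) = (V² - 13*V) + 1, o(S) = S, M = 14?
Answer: -18105533/1008 ≈ -17962.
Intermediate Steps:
D(V) = 1 + V² - 13*V
j(q) = (48 + q)/(8*(11 + q)) (j(q) = ((q + 48)/(q + 11))/8 = ((48 + q)/(11 + q))/8 = (48 + q)/(8*(11 + q)))
m = 17962 (m = 17817 + 145 = 17962)
j(D(-6)) - m = (48 + (1 + (-6)² - 13*(-6)))/(8*(11 + (1 + (-6)² - 13*(-6)))) - 1*17962 = (48 + (1 + 36 + 78))/(8*(11 + (1 + 36 + 78))) - 17962 = (48 + 115)/(8*(11 + 115)) - 17962 = (⅛)*163/126 - 17962 = (⅛)*(1/126)*163 - 17962 = 163/1008 - 17962 = -18105533/1008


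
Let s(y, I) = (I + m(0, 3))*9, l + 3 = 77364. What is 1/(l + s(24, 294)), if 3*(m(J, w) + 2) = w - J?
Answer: 1/79998 ≈ 1.2500e-5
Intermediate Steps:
m(J, w) = -2 - J/3 + w/3 (m(J, w) = -2 + (w - J)/3 = -2 + (-J/3 + w/3) = -2 - J/3 + w/3)
l = 77361 (l = -3 + 77364 = 77361)
s(y, I) = -9 + 9*I (s(y, I) = (I + (-2 - 1/3*0 + (1/3)*3))*9 = (I + (-2 + 0 + 1))*9 = (I - 1)*9 = (-1 + I)*9 = -9 + 9*I)
1/(l + s(24, 294)) = 1/(77361 + (-9 + 9*294)) = 1/(77361 + (-9 + 2646)) = 1/(77361 + 2637) = 1/79998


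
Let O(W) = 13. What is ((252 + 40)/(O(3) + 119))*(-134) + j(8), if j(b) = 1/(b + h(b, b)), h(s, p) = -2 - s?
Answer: -19597/66 ≈ -296.92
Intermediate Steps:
j(b) = -½ (j(b) = 1/(b + (-2 - b)) = 1/(-2) = -½)
((252 + 40)/(O(3) + 119))*(-134) + j(8) = ((252 + 40)/(13 + 119))*(-134) - ½ = (292/132)*(-134) - ½ = (292*(1/132))*(-134) - ½ = (73/33)*(-134) - ½ = -9782/33 - ½ = -19597/66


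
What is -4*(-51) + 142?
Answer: 346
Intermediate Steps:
-4*(-51) + 142 = 204 + 142 = 346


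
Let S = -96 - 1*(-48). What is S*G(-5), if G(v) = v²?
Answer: -1200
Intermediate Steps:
S = -48 (S = -96 + 48 = -48)
S*G(-5) = -48*(-5)² = -48*25 = -1200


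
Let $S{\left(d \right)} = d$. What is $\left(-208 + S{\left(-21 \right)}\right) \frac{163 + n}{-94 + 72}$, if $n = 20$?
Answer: $\frac{41907}{22} \approx 1904.9$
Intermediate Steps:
$\left(-208 + S{\left(-21 \right)}\right) \frac{163 + n}{-94 + 72} = \left(-208 - 21\right) \frac{163 + 20}{-94 + 72} = - 229 \frac{183}{-22} = - 229 \cdot 183 \left(- \frac{1}{22}\right) = \left(-229\right) \left(- \frac{183}{22}\right) = \frac{41907}{22}$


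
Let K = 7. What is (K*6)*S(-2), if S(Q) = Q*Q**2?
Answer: -336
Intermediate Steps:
S(Q) = Q**3
(K*6)*S(-2) = (7*6)*(-2)**3 = 42*(-8) = -336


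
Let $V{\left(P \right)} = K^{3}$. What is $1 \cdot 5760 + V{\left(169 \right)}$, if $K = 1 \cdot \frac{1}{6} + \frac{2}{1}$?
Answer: $\frac{1246357}{216} \approx 5770.2$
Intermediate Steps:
$K = \frac{13}{6}$ ($K = 1 \cdot \frac{1}{6} + 2 \cdot 1 = \frac{1}{6} + 2 = \frac{13}{6} \approx 2.1667$)
$V{\left(P \right)} = \frac{2197}{216}$ ($V{\left(P \right)} = \left(\frac{13}{6}\right)^{3} = \frac{2197}{216}$)
$1 \cdot 5760 + V{\left(169 \right)} = 1 \cdot 5760 + \frac{2197}{216} = 5760 + \frac{2197}{216} = \frac{1246357}{216}$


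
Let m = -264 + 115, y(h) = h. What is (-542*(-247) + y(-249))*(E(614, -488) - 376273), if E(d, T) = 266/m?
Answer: -7491678008375/149 ≈ -5.0280e+10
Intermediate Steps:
m = -149
E(d, T) = -266/149 (E(d, T) = 266/(-149) = 266*(-1/149) = -266/149)
(-542*(-247) + y(-249))*(E(614, -488) - 376273) = (-542*(-247) - 249)*(-266/149 - 376273) = (133874 - 249)*(-56064943/149) = 133625*(-56064943/149) = -7491678008375/149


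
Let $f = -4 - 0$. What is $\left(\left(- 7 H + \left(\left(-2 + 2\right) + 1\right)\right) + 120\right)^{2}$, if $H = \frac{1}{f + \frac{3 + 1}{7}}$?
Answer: $\frac{8720209}{576} \approx 15139.0$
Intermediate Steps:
$f = -4$ ($f = -4 + 0 = -4$)
$H = - \frac{7}{24}$ ($H = \frac{1}{-4 + \frac{3 + 1}{7}} = \frac{1}{-4 + 4 \cdot \frac{1}{7}} = \frac{1}{-4 + \frac{4}{7}} = \frac{1}{- \frac{24}{7}} = - \frac{7}{24} \approx -0.29167$)
$\left(\left(- 7 H + \left(\left(-2 + 2\right) + 1\right)\right) + 120\right)^{2} = \left(\left(\left(-7\right) \left(- \frac{7}{24}\right) + \left(\left(-2 + 2\right) + 1\right)\right) + 120\right)^{2} = \left(\left(\frac{49}{24} + \left(0 + 1\right)\right) + 120\right)^{2} = \left(\left(\frac{49}{24} + 1\right) + 120\right)^{2} = \left(\frac{73}{24} + 120\right)^{2} = \left(\frac{2953}{24}\right)^{2} = \frac{8720209}{576}$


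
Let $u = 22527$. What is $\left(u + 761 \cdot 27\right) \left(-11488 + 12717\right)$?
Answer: $52937946$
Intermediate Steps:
$\left(u + 761 \cdot 27\right) \left(-11488 + 12717\right) = \left(22527 + 761 \cdot 27\right) \left(-11488 + 12717\right) = \left(22527 + 20547\right) 1229 = 43074 \cdot 1229 = 52937946$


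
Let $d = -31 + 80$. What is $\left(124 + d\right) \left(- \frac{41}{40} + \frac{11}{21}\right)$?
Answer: $- \frac{72833}{840} \approx -86.706$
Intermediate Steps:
$d = 49$
$\left(124 + d\right) \left(- \frac{41}{40} + \frac{11}{21}\right) = \left(124 + 49\right) \left(- \frac{41}{40} + \frac{11}{21}\right) = 173 \left(\left(-41\right) \frac{1}{40} + 11 \cdot \frac{1}{21}\right) = 173 \left(- \frac{41}{40} + \frac{11}{21}\right) = 173 \left(- \frac{421}{840}\right) = - \frac{72833}{840}$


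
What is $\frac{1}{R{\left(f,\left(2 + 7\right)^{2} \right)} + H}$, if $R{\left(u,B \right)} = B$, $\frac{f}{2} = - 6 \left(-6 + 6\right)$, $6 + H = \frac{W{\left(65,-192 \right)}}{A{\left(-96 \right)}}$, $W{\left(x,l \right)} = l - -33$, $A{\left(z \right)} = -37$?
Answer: $\frac{37}{2934} \approx 0.012611$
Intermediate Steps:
$W{\left(x,l \right)} = 33 + l$ ($W{\left(x,l \right)} = l + 33 = 33 + l$)
$H = - \frac{63}{37}$ ($H = -6 + \frac{33 - 192}{-37} = -6 - - \frac{159}{37} = -6 + \frac{159}{37} = - \frac{63}{37} \approx -1.7027$)
$f = 0$ ($f = 2 \left(- 6 \left(-6 + 6\right)\right) = 2 \left(\left(-6\right) 0\right) = 2 \cdot 0 = 0$)
$\frac{1}{R{\left(f,\left(2 + 7\right)^{2} \right)} + H} = \frac{1}{\left(2 + 7\right)^{2} - \frac{63}{37}} = \frac{1}{9^{2} - \frac{63}{37}} = \frac{1}{81 - \frac{63}{37}} = \frac{1}{\frac{2934}{37}} = \frac{37}{2934}$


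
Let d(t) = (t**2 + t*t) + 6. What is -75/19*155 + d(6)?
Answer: -10143/19 ≈ -533.84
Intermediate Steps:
d(t) = 6 + 2*t**2 (d(t) = (t**2 + t**2) + 6 = 2*t**2 + 6 = 6 + 2*t**2)
-75/19*155 + d(6) = -75/19*155 + (6 + 2*6**2) = -75*1/19*155 + (6 + 2*36) = -75/19*155 + (6 + 72) = -11625/19 + 78 = -10143/19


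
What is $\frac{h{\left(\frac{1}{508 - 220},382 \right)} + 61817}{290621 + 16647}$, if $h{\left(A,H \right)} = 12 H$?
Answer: $\frac{66401}{307268} \approx 0.2161$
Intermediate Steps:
$\frac{h{\left(\frac{1}{508 - 220},382 \right)} + 61817}{290621 + 16647} = \frac{12 \cdot 382 + 61817}{290621 + 16647} = \frac{4584 + 61817}{307268} = 66401 \cdot \frac{1}{307268} = \frac{66401}{307268}$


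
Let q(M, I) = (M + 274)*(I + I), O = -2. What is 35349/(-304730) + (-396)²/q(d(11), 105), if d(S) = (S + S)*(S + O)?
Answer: 36902289/25170698 ≈ 1.4661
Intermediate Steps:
d(S) = 2*S*(-2 + S) (d(S) = (S + S)*(S - 2) = (2*S)*(-2 + S) = 2*S*(-2 + S))
q(M, I) = 2*I*(274 + M) (q(M, I) = (274 + M)*(2*I) = 2*I*(274 + M))
35349/(-304730) + (-396)²/q(d(11), 105) = 35349/(-304730) + (-396)²/((2*105*(274 + 2*11*(-2 + 11)))) = 35349*(-1/304730) + 156816/((2*105*(274 + 2*11*9))) = -35349/304730 + 156816/((2*105*(274 + 198))) = -35349/304730 + 156816/((2*105*472)) = -35349/304730 + 156816/99120 = -35349/304730 + 156816*(1/99120) = -35349/304730 + 3267/2065 = 36902289/25170698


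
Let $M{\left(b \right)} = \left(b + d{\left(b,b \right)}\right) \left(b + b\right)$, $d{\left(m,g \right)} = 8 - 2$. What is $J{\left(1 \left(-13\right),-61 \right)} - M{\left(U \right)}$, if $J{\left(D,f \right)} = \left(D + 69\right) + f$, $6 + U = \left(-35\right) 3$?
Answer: $-23315$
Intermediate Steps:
$d{\left(m,g \right)} = 6$
$U = -111$ ($U = -6 - 105 = -111$)
$J{\left(D,f \right)} = 69 + D + f$ ($J{\left(D,f \right)} = \left(69 + D\right) + f = 69 + D + f$)
$M{\left(b \right)} = 2 b \left(6 + b\right)$ ($M{\left(b \right)} = \left(b + 6\right) \left(b + b\right) = \left(6 + b\right) 2 b = 2 b \left(6 + b\right)$)
$J{\left(1 \left(-13\right),-61 \right)} - M{\left(U \right)} = \left(69 + 1 \left(-13\right) - 61\right) - 2 \left(-111\right) \left(6 - 111\right) = \left(69 - 13 - 61\right) - 2 \left(-111\right) \left(-105\right) = -5 - 23310 = -23315$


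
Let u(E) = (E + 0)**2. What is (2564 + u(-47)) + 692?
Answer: 5465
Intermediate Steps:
u(E) = E**2
(2564 + u(-47)) + 692 = (2564 + (-47)**2) + 692 = (2564 + 2209) + 692 = 4773 + 692 = 5465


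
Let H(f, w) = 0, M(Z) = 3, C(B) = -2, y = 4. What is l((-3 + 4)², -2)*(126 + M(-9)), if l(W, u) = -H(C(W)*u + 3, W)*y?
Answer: 0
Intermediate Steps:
l(W, u) = 0 (l(W, u) = -0*4 = -1*0 = 0)
l((-3 + 4)², -2)*(126 + M(-9)) = 0*(126 + 3) = 0*129 = 0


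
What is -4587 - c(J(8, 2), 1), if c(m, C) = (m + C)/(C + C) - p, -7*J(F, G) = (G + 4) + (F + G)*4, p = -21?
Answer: -64473/14 ≈ -4605.2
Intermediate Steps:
J(F, G) = -4/7 - 5*G/7 - 4*F/7 (J(F, G) = -((G + 4) + (F + G)*4)/7 = -((4 + G) + (4*F + 4*G))/7 = -(4 + 4*F + 5*G)/7 = -4/7 - 5*G/7 - 4*F/7)
c(m, C) = 21 + (C + m)/(2*C) (c(m, C) = (m + C)/(C + C) - 1*(-21) = (C + m)/((2*C)) + 21 = (C + m)*(1/(2*C)) + 21 = (C + m)/(2*C) + 21 = 21 + (C + m)/(2*C))
-4587 - c(J(8, 2), 1) = -4587 - ((-4/7 - 5/7*2 - 4/7*8) + 43*1)/(2*1) = -4587 - ((-4/7 - 10/7 - 32/7) + 43)/2 = -4587 - (-46/7 + 43)/2 = -4587 - 255/(2*7) = -4587 - 1*255/14 = -4587 - 255/14 = -64473/14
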